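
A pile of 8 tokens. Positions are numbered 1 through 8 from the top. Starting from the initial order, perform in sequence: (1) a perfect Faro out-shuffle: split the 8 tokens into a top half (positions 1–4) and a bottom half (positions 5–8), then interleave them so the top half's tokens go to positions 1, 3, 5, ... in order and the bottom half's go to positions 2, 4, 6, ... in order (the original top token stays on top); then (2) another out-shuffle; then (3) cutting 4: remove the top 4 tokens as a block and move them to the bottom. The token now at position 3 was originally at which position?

Undo the operations in reverse order, starting from position 3:
  undo op 3 (cut 4): 3 ← 7
  undo op 2 (out-shuffle, from top half): 7 ← 4
  undo op 1 (out-shuffle, from bottom half): 4 ← 6
So the token at position 3 came from original position 6.

6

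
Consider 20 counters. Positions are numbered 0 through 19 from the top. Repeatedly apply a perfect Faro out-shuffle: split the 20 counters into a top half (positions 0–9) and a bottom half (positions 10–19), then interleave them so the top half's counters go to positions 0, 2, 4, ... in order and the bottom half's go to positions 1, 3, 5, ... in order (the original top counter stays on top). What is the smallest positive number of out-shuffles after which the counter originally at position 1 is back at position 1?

18

Follow position 1 under repeated out-shuffles:
1 → 2 → 4 → 8 → 16 → 13 → 7 → 14 → 9 → 18 → 17 → 15 → 11 → 3 → 6 → 12 → 5 → 10 → 1
It first returns after 18 out-shuffles.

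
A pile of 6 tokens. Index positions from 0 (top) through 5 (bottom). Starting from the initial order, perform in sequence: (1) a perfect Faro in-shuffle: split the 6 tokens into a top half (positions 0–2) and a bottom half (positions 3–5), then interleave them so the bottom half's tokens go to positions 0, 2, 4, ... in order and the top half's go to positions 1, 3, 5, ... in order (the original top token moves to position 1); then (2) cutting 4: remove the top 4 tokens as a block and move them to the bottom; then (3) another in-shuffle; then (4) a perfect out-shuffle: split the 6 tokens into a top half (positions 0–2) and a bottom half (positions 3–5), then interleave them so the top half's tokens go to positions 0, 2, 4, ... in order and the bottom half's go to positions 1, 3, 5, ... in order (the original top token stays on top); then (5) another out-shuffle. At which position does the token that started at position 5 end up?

4

Track the token from position 5 forward through each operation:
  after op 1 (in-shuffle): 5 → 4
  after op 2 (cut 4): 4 → 0
  after op 3 (in-shuffle): 0 → 1
  after op 4 (out-shuffle): 1 → 2
  after op 5 (out-shuffle): 2 → 4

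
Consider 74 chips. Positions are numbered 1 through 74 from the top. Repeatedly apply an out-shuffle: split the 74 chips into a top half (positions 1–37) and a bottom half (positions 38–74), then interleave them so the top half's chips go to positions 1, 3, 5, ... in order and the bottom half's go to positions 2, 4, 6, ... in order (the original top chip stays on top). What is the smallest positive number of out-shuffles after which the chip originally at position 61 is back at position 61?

9

Follow position 61 under repeated out-shuffles:
61 → 48 → 22 → 43 → 12 → 23 → 45 → 16 → 31 → 61
It first returns after 9 out-shuffles.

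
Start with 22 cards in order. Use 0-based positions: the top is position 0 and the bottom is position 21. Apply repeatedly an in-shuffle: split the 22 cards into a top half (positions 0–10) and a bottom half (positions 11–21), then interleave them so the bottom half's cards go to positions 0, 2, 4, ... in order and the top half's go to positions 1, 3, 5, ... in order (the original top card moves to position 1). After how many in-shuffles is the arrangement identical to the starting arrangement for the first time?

11

The in-shuffle permutes the 22 positions with cycle lengths [11, 11].
Every card is home exactly when every cycle has completed a whole number of laps, i.e. after lcm(11) = 11 in-shuffles.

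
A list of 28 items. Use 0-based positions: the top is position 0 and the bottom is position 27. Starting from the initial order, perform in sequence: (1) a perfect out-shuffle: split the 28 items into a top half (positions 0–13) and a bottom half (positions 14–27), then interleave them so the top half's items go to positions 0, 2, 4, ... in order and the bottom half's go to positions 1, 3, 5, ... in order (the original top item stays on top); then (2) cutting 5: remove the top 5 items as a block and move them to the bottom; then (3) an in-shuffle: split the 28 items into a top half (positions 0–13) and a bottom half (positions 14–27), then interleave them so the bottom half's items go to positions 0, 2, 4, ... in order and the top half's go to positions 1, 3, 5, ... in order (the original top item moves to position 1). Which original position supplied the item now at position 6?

11

Undo the operations in reverse order, starting from position 6:
  undo op 3 (in-shuffle, from bottom half): 6 ← 17
  undo op 2 (cut 5): 17 ← 22
  undo op 1 (out-shuffle, from top half): 22 ← 11
So the item at position 6 came from original position 11.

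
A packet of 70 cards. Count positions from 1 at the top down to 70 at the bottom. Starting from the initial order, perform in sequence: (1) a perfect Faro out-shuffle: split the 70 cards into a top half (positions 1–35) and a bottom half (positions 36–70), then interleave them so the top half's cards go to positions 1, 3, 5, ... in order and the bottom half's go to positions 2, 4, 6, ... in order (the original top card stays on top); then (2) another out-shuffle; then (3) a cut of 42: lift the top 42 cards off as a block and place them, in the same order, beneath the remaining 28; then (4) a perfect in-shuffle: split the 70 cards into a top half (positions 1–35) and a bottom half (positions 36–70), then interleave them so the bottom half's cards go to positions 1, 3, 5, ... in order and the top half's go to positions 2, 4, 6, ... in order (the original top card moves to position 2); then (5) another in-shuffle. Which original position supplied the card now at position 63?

Undo the operations in reverse order, starting from position 63:
  undo op 5 (in-shuffle, from bottom half): 63 ← 67
  undo op 4 (in-shuffle, from bottom half): 67 ← 69
  undo op 3 (cut 42): 69 ← 41
  undo op 2 (out-shuffle, from top half): 41 ← 21
  undo op 1 (out-shuffle, from top half): 21 ← 11
So the card at position 63 came from original position 11.

11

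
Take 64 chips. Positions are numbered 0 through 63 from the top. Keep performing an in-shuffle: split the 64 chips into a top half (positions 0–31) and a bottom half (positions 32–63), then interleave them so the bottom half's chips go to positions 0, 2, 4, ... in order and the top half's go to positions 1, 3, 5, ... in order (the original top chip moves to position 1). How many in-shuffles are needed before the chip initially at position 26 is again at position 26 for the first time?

12

Follow position 26 under repeated in-shuffles:
26 → 53 → 42 → 20 → 41 → 18 → 37 → 10 → 21 → 43 → 22 → 45 → 26
It first returns after 12 in-shuffles.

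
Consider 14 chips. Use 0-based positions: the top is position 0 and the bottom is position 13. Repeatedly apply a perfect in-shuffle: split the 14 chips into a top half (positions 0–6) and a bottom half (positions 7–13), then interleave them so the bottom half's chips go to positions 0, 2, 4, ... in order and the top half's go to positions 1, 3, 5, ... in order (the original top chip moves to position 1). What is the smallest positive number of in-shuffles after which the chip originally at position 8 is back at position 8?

Follow position 8 under repeated in-shuffles:
8 → 2 → 5 → 11 → 8
It first returns after 4 in-shuffles.

4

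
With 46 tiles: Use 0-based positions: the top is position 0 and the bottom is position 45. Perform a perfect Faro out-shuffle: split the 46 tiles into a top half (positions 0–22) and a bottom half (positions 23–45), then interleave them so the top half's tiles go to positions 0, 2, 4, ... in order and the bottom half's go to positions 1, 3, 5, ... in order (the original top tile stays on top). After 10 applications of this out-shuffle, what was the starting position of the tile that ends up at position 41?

29

Work backwards from position 41, undoing one out-shuffle at a time:
41 ← 43 ← 44 ← 22 ← 11 ← 28 ← 14 ← 7 ← 26 ← 13 ← 29
So the tile now at position 41 started at position 29.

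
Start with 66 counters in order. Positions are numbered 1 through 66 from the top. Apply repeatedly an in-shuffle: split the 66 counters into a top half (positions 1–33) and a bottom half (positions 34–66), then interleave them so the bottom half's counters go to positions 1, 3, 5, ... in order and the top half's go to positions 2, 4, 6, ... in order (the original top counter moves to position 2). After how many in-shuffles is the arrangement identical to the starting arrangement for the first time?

66

The in-shuffle permutes the 66 positions with cycle lengths [66].
Every counter is home exactly when every cycle has completed a whole number of laps, i.e. after lcm(66) = 66 in-shuffles.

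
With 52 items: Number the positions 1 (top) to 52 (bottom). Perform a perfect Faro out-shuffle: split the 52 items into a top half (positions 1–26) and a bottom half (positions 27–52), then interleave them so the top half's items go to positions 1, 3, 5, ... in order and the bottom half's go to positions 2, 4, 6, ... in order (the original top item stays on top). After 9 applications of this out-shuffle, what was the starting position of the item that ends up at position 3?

2

Work backwards from position 3, undoing one out-shuffle at a time:
3 ← 2 ← 27 ← 14 ← 33 ← 17 ← 9 ← 5 ← 3 ← 2
So the item now at position 3 started at position 2.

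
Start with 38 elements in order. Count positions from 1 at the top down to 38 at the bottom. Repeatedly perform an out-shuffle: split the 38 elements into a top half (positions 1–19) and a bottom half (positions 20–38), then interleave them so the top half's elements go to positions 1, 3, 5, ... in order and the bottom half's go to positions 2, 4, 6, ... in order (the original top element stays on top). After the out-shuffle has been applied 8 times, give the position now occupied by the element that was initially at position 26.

37

Track the element's position through each out-shuffle:
26 → 14 → 27 → 16 → 31 → 24 → 10 → 19 → 37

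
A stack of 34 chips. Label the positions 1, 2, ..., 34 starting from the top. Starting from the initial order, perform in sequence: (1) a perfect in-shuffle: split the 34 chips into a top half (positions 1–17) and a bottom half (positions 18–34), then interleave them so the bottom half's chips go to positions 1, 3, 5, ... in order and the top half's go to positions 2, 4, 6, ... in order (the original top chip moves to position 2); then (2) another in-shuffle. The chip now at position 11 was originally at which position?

29

Undo the operations in reverse order, starting from position 11:
  undo op 2 (in-shuffle, from bottom half): 11 ← 23
  undo op 1 (in-shuffle, from bottom half): 23 ← 29
So the chip at position 11 came from original position 29.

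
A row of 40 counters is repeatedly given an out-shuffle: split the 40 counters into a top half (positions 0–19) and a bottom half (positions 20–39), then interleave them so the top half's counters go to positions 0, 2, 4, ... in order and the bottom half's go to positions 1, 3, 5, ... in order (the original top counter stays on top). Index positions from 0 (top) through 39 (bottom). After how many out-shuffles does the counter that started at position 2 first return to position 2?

Follow position 2 under repeated out-shuffles:
2 → 4 → 8 → 16 → 32 → 25 → 11 → 22 → 5 → 10 → 20 → 1 → 2
It first returns after 12 out-shuffles.

12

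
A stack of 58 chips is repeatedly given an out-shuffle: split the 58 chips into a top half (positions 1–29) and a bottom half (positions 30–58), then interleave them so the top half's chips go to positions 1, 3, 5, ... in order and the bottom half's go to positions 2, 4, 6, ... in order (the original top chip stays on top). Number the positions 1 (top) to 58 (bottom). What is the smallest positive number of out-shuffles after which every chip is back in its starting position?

The out-shuffle permutes the 58 positions with cycle lengths [1, 1, 2, 18, 18, 18].
Every chip is home exactly when every cycle has completed a whole number of laps, i.e. after lcm(1, 2, 18) = 18 out-shuffles.

18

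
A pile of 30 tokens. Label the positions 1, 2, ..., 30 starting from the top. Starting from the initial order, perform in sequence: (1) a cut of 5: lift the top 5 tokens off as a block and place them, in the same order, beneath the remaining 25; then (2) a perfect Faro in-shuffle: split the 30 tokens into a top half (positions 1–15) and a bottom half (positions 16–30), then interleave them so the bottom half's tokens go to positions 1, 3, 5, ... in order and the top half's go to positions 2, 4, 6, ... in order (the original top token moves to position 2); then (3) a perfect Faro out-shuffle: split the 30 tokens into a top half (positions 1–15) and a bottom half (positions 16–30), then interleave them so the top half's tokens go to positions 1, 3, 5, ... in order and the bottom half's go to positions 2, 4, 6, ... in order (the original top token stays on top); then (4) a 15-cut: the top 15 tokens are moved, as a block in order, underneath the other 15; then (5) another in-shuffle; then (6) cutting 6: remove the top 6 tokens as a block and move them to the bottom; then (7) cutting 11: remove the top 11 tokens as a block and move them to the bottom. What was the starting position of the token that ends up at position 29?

11

Undo the operations in reverse order, starting from position 29:
  undo op 7 (cut 11): 29 ← 10
  undo op 6 (cut 6): 10 ← 16
  undo op 5 (in-shuffle, from top half): 16 ← 8
  undo op 4 (cut 15): 8 ← 23
  undo op 3 (out-shuffle, from top half): 23 ← 12
  undo op 2 (in-shuffle, from top half): 12 ← 6
  undo op 1 (cut 5): 6 ← 11
So the token at position 29 came from original position 11.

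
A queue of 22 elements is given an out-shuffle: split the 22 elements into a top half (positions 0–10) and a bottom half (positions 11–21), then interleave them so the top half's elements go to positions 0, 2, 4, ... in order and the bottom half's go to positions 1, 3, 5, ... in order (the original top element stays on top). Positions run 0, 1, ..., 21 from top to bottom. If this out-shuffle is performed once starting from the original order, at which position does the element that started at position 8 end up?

16

Track the element's position through each out-shuffle:
8 → 16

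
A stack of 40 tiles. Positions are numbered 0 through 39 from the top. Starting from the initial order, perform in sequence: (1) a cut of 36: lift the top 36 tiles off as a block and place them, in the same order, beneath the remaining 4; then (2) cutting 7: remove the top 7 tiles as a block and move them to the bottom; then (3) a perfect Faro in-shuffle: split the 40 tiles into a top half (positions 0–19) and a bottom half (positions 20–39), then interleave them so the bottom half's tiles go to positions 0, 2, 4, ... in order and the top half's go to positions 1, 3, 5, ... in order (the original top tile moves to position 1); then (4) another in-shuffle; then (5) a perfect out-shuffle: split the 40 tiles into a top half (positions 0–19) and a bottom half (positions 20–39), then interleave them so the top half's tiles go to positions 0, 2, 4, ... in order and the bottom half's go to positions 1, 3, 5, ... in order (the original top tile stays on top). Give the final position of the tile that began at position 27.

Track the tile from position 27 forward through each operation:
  after op 1 (cut 36): 27 → 31
  after op 2 (cut 7): 31 → 24
  after op 3 (in-shuffle): 24 → 8
  after op 4 (in-shuffle): 8 → 17
  after op 5 (out-shuffle): 17 → 34

34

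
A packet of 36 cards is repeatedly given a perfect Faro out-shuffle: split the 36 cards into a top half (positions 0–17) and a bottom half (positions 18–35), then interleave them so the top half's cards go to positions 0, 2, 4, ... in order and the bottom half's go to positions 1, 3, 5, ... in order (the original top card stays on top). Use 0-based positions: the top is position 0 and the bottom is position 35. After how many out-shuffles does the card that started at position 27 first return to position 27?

12

Follow position 27 under repeated out-shuffles:
27 → 19 → 3 → 6 → 12 → 24 → 13 → 26 → 17 → 34 → 33 → 31 → 27
It first returns after 12 out-shuffles.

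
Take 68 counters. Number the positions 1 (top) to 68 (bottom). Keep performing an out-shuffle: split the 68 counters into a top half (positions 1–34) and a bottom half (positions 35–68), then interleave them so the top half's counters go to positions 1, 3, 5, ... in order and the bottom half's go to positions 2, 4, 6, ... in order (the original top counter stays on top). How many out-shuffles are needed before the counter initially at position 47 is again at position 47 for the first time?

Follow position 47 under repeated out-shuffles:
47 → 26 → 51 → 34 → 67 → 66 → 64 → 60 → ... → 47 (length 66)
It first returns after 66 out-shuffles.

66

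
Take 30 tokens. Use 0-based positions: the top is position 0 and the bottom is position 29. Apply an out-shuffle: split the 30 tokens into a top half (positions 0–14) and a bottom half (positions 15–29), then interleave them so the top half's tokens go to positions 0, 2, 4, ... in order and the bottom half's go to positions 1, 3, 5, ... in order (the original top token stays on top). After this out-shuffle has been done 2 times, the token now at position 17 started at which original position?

Work backwards from position 17, undoing one out-shuffle at a time:
17 ← 23 ← 26
So the token now at position 17 started at position 26.

26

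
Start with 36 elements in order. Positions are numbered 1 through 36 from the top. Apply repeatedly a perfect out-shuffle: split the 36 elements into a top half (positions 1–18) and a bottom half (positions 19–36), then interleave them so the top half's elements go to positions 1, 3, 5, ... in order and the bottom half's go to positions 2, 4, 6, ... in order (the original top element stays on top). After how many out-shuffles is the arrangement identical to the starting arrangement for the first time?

12

The out-shuffle permutes the 36 positions with cycle lengths [1, 1, 3, 3, 4, 12, 12].
Every element is home exactly when every cycle has completed a whole number of laps, i.e. after lcm(1, 3, 4, 12) = 12 out-shuffles.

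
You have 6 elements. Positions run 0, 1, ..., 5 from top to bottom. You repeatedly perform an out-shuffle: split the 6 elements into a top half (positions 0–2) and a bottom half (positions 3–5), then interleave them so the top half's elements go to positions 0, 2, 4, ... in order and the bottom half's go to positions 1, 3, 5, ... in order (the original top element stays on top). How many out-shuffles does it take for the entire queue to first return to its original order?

4

The out-shuffle permutes the 6 positions with cycle lengths [1, 1, 4].
Every element is home exactly when every cycle has completed a whole number of laps, i.e. after lcm(1, 4) = 4 out-shuffles.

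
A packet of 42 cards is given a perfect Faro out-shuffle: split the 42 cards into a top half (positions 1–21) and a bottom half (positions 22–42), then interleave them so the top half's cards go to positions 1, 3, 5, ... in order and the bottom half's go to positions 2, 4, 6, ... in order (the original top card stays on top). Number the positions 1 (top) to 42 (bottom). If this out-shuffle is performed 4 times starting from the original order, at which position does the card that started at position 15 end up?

20

Track the card's position through each out-shuffle:
15 → 29 → 16 → 31 → 20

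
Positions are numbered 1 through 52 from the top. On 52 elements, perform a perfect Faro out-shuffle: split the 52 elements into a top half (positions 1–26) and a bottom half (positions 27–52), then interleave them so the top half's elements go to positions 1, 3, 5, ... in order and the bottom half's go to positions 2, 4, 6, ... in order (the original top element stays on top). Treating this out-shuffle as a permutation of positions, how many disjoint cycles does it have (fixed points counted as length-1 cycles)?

9

Trace each unvisited position around until it returns:
(1) (2 3 5 9 17 33 14 27) (4 7 13 25 49 46 40 28) (6 11 21 41 30 8 15 29) (10 19 37 22 43 34 16 31) (12 23 45 38 24 47 42 32) (18 35) (20 39 26 51 50 48 44 36) ... plus 1 more
9 cycles in total.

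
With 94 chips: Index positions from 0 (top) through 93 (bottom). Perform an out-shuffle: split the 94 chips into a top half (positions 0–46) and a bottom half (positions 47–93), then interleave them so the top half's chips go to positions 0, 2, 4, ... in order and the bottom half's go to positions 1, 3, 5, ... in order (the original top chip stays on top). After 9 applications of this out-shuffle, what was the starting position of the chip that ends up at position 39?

78

Work backwards from position 39, undoing one out-shuffle at a time:
39 ← 66 ← 33 ← 63 ← 78 ← 39 ← 66 ← 33 ← 63 ← 78
So the chip now at position 39 started at position 78.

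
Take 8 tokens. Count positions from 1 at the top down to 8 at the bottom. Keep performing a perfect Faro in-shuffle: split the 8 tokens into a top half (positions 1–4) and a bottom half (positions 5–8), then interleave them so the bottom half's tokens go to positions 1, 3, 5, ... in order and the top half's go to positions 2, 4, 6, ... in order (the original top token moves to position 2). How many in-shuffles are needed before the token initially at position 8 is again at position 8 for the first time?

6

Follow position 8 under repeated in-shuffles:
8 → 7 → 5 → 1 → 2 → 4 → 8
It first returns after 6 in-shuffles.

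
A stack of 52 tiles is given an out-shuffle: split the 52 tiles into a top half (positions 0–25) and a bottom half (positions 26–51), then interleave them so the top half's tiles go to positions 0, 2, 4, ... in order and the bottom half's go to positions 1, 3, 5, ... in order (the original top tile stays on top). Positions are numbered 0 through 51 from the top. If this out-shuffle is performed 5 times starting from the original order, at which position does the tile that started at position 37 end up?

Track the tile's position through each out-shuffle:
37 → 23 → 46 → 41 → 31 → 11

11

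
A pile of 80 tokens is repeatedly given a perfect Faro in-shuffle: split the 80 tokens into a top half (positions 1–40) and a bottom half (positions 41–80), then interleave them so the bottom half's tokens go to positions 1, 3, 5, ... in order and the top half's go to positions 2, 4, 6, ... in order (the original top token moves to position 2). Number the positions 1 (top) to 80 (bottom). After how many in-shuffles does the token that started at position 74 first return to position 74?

Follow position 74 under repeated in-shuffles:
74 → 67 → 53 → 25 → 50 → 19 → 38 → 76 → ... → 74 (length 54)
It first returns after 54 in-shuffles.

54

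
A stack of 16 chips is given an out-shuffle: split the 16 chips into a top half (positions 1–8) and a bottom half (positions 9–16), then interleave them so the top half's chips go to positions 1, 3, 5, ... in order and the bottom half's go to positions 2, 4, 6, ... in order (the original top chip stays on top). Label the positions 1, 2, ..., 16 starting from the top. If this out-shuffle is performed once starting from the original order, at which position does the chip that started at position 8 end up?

Track the chip's position through each out-shuffle:
8 → 15

15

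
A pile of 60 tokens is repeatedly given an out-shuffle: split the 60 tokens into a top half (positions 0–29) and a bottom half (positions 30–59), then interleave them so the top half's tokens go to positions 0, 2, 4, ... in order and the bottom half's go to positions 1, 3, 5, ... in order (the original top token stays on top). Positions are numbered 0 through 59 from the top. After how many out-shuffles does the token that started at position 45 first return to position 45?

Follow position 45 under repeated out-shuffles:
45 → 31 → 3 → 6 → 12 → 24 → 48 → 37 → ... → 45 (length 58)
It first returns after 58 out-shuffles.

58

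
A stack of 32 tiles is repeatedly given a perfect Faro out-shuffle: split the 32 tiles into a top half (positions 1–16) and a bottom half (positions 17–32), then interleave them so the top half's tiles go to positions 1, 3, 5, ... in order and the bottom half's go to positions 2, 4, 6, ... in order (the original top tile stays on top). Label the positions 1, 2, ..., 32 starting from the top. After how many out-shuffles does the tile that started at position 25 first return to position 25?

5

Follow position 25 under repeated out-shuffles:
25 → 18 → 4 → 7 → 13 → 25
It first returns after 5 out-shuffles.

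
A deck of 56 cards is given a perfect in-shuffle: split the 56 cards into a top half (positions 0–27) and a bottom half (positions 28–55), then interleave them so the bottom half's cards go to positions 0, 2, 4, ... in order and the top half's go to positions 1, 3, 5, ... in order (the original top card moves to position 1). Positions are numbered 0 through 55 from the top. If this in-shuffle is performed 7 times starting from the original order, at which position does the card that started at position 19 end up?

51

Track the card's position through each in-shuffle:
19 → 39 → 22 → 45 → 34 → 12 → 25 → 51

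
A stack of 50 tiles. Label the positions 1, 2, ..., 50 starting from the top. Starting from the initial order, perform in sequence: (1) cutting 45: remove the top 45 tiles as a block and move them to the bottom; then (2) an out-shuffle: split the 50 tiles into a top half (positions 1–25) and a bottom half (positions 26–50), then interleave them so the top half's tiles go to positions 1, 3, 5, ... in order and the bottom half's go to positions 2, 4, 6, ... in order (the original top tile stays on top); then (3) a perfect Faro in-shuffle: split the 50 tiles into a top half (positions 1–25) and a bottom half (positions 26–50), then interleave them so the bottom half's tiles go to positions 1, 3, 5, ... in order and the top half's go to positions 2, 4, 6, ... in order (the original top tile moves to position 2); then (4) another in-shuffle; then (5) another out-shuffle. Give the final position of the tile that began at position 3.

Track the tile from position 3 forward through each operation:
  after op 1 (cut 45): 3 → 8
  after op 2 (out-shuffle): 8 → 15
  after op 3 (in-shuffle): 15 → 30
  after op 4 (in-shuffle): 30 → 9
  after op 5 (out-shuffle): 9 → 17

17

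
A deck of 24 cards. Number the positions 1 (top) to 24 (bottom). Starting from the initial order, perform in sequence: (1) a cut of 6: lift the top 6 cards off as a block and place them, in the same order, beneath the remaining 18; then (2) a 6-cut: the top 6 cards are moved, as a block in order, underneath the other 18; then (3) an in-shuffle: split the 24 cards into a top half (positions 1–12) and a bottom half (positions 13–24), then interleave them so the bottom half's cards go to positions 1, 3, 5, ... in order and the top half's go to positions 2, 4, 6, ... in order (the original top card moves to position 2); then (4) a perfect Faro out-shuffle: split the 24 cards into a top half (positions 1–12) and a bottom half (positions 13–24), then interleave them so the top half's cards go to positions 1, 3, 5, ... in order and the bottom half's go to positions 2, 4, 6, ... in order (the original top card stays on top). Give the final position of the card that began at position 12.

22

Track the card from position 12 forward through each operation:
  after op 1 (cut 6): 12 → 6
  after op 2 (cut 6): 6 → 24
  after op 3 (in-shuffle): 24 → 23
  after op 4 (out-shuffle): 23 → 22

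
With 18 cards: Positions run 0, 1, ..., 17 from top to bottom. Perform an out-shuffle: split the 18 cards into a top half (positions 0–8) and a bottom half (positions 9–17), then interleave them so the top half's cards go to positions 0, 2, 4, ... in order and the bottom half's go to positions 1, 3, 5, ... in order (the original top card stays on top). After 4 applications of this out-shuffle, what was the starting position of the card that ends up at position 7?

10

Work backwards from position 7, undoing one out-shuffle at a time:
7 ← 12 ← 6 ← 3 ← 10
So the card now at position 7 started at position 10.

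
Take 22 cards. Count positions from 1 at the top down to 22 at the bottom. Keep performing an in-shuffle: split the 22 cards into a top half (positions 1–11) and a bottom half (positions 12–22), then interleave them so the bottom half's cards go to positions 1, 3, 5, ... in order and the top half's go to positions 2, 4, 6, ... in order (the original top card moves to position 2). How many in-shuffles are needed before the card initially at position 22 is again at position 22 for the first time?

11

Follow position 22 under repeated in-shuffles:
22 → 21 → 19 → 15 → 7 → 14 → 5 → 10 → 20 → 17 → 11 → 22
It first returns after 11 in-shuffles.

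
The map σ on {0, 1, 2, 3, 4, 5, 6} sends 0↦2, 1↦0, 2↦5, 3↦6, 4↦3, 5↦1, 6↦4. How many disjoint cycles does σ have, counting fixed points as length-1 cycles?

2

Cycle decomposition: (0 2 5 1) (3 6 4).
2 cycles.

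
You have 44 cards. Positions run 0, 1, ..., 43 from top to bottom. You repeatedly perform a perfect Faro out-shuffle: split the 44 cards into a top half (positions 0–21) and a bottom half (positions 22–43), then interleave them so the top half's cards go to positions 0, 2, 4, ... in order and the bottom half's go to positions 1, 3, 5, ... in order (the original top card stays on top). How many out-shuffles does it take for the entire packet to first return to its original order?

14

The out-shuffle permutes the 44 positions with cycle lengths [1, 1, 14, 14, 14].
Every card is home exactly when every cycle has completed a whole number of laps, i.e. after lcm(1, 14) = 14 out-shuffles.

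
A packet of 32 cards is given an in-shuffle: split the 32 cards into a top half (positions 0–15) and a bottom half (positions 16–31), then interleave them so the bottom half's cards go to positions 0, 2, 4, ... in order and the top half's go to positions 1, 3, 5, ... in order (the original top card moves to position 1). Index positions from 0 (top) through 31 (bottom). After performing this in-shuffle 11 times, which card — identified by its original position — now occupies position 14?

23

Work backwards from position 14, undoing one in-shuffle at a time:
14 ← 23 ← 11 ← 5 ← 2 ← 17 ← 8 ← 20 ← 26 ← 29 ← 14 ← 23
So the card now at position 14 started at position 23.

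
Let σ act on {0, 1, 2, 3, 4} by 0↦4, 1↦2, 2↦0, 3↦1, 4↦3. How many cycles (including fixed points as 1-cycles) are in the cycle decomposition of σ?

1

Cycle decomposition: (0 4 3 1 2).
1 cycle.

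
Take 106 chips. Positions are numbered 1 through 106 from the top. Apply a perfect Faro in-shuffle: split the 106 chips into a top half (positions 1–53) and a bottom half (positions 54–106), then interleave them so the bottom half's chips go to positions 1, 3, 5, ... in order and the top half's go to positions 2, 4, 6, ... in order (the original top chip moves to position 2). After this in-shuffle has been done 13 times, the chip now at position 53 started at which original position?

74

Work backwards from position 53, undoing one in-shuffle at a time:
53 ← 80 ← 40 ← 20 ← 10 ← ... ← 74 (13 steps).
So the chip now at position 53 started at position 74.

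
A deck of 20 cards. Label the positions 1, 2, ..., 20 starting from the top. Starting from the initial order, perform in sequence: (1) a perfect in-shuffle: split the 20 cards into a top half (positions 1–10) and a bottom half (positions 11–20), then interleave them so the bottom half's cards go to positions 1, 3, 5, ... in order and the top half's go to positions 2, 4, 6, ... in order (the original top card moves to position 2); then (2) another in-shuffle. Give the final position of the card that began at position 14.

14

Track the card from position 14 forward through each operation:
  after op 1 (in-shuffle): 14 → 7
  after op 2 (in-shuffle): 7 → 14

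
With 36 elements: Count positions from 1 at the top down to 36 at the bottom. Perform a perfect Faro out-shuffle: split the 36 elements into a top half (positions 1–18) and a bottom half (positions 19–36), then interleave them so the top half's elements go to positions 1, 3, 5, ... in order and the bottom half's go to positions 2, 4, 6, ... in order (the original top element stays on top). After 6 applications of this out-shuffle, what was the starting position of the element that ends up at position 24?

3

Work backwards from position 24, undoing one out-shuffle at a time:
24 ← 30 ← 33 ← 17 ← 9 ← 5 ← 3
So the element now at position 24 started at position 3.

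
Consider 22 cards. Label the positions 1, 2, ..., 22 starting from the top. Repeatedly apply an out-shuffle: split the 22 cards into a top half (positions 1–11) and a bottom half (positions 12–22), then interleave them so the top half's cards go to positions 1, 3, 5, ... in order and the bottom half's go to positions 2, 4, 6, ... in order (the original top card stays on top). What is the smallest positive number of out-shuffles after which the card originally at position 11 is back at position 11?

6

Follow position 11 under repeated out-shuffles:
11 → 21 → 20 → 18 → 14 → 6 → 11
It first returns after 6 out-shuffles.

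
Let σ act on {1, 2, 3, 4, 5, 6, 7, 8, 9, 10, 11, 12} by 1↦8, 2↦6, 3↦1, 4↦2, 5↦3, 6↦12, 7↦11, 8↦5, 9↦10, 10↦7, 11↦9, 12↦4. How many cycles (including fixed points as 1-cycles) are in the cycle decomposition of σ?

3

Cycle decomposition: (1 8 5 3) (2 6 12 4) (7 11 9 10).
3 cycles.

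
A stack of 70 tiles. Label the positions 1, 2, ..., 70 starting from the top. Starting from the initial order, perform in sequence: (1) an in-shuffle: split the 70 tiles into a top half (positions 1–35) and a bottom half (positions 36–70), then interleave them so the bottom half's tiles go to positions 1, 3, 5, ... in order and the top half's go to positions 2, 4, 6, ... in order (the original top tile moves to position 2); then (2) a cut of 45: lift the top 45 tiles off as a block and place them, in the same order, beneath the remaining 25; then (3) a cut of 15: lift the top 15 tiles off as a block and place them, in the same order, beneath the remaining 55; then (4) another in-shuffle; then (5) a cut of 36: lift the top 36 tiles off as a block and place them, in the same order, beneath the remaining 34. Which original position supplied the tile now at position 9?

Undo the operations in reverse order, starting from position 9:
  undo op 5 (cut 36): 9 ← 45
  undo op 4 (in-shuffle, from bottom half): 45 ← 58
  undo op 3 (cut 15): 58 ← 3
  undo op 2 (cut 45): 3 ← 48
  undo op 1 (in-shuffle, from top half): 48 ← 24
So the tile at position 9 came from original position 24.

24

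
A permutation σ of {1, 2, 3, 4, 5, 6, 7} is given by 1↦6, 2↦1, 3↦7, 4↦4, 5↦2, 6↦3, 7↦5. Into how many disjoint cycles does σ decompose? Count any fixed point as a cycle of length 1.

Cycle decomposition: (1 6 3 7 5 2) (4).
2 cycles.

2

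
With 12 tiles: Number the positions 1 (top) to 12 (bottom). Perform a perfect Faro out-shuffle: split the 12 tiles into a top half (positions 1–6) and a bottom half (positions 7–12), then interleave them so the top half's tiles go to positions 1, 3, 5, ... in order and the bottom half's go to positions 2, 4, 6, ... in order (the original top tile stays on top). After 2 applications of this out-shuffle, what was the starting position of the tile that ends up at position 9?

Work backwards from position 9, undoing one out-shuffle at a time:
9 ← 5 ← 3
So the tile now at position 9 started at position 3.

3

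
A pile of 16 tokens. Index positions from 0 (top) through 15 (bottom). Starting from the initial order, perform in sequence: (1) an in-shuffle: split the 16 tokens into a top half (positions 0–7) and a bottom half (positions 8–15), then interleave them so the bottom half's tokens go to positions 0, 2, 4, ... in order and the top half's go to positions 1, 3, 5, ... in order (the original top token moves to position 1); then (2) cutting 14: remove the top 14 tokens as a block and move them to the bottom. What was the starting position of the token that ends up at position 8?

Undo the operations in reverse order, starting from position 8:
  undo op 2 (cut 14): 8 ← 6
  undo op 1 (in-shuffle, from bottom half): 6 ← 11
So the token at position 8 came from original position 11.

11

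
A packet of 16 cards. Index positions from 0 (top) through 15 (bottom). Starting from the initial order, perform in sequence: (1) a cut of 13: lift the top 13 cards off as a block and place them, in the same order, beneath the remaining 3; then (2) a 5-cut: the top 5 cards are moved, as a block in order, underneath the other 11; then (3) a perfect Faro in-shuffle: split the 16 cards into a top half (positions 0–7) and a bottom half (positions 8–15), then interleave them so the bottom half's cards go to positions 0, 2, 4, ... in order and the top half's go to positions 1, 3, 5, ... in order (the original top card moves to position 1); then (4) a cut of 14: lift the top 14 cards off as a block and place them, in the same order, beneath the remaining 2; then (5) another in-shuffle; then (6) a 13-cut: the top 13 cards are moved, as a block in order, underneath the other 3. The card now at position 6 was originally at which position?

9

Undo the operations in reverse order, starting from position 6:
  undo op 6 (cut 13): 6 ← 3
  undo op 5 (in-shuffle, from top half): 3 ← 1
  undo op 4 (cut 14): 1 ← 15
  undo op 3 (in-shuffle, from top half): 15 ← 7
  undo op 2 (cut 5): 7 ← 12
  undo op 1 (cut 13): 12 ← 9
So the card at position 6 came from original position 9.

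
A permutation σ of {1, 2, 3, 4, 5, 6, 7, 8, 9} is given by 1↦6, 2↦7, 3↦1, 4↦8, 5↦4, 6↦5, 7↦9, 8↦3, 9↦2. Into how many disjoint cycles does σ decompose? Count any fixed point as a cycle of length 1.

2

Cycle decomposition: (1 6 5 4 8 3) (2 7 9).
2 cycles.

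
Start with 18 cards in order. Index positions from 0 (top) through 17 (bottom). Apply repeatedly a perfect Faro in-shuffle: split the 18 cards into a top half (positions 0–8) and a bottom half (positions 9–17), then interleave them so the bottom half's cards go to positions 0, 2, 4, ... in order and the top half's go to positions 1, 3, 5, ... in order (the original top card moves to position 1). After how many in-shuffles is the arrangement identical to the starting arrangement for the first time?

18

The in-shuffle permutes the 18 positions with cycle lengths [18].
Every card is home exactly when every cycle has completed a whole number of laps, i.e. after lcm(18) = 18 in-shuffles.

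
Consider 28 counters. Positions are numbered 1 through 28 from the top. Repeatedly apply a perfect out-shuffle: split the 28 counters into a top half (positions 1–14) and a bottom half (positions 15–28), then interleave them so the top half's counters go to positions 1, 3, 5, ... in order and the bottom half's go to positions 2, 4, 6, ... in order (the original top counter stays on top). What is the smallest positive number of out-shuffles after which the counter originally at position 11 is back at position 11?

Follow position 11 under repeated out-shuffles:
11 → 21 → 14 → 27 → 26 → 24 → 20 → 12 → 23 → 18 → 8 → 15 → 2 → 3 → 5 → 9 → 17 → 6 → 11
It first returns after 18 out-shuffles.

18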